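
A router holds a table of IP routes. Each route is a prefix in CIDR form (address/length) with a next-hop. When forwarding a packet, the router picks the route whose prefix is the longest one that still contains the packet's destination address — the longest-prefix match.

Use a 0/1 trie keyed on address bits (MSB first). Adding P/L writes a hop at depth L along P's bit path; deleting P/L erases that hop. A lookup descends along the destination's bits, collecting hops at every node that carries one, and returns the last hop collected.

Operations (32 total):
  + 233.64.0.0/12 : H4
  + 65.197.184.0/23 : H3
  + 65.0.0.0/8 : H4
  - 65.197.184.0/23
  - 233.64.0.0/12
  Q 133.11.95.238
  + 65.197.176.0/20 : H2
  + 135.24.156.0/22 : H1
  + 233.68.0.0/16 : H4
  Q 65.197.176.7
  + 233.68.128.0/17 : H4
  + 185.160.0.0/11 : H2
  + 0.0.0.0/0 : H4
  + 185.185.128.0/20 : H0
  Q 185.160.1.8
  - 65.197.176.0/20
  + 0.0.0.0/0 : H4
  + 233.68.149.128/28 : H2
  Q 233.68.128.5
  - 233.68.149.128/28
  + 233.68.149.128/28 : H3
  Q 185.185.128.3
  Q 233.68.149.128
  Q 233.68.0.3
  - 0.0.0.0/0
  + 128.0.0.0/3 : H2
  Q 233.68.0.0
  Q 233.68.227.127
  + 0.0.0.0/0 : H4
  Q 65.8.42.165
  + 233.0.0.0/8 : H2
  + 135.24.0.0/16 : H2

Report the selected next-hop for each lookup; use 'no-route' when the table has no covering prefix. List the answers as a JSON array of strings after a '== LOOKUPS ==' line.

Apply in order:
  + 233.64.0.0/12 (H4) depth=12
  + 65.197.184.0/23 (H3) depth=23
  + 65.0.0.0/8 (H4) depth=8
  del 65.197.184.0/23 (clear depth 23)
  del 233.64.0.0/12 (clear depth 12)
  lookup 133.11.95.238: bits 1 walk d0:-→d1:- -> no-route
  + 65.197.176.0/20 (H2) depth=20
  + 135.24.156.0/22 (H1) depth=22
  + 233.68.0.0/16 (H4) depth=16
  lookup 65.197.176.7: bits 01000001110001011011 walk d0:-→d1:-→d2:-→d3:-→d4:-→d5:-→d6:-→d7:-→d8:H4→d9:-→d10:-→d11:-→d12:-→d13:-→d14:-→d15:-→d16:-→d17:-→d18:-→d19:-→d20:H2 -> H2
  + 233.68.128.0/17 (H4) depth=17
  + 185.160.0.0/11 (H2) depth=11
  + 0.0.0.0/0 (H4) depth=0
  + 185.185.128.0/20 (H0) depth=20
  lookup 185.160.1.8: bits 10111001101 walk d0:H4→d1:-→d2:-→d3:-→d4:-→d5:-→d6:-→d7:-→d8:-→d9:-→d10:-→d11:H2 -> H2
  del 65.197.176.0/20 (clear depth 20)
  + 0.0.0.0/0 (H4) depth=0
  + 233.68.149.128/28 (H2) depth=28
  lookup 233.68.128.5: bits 1110100101000100100 walk d0:H4→d1:-→d2:-→d3:-→d4:-→d5:-→d6:-→d7:-→d8:-→d9:-→d10:-→d11:-→d12:-→d13:-→d14:-→d15:-→d16:H4→d17:H4→d18:-→d19:- -> H4
  del 233.68.149.128/28 (clear depth 28)
  + 233.68.149.128/28 (H3) depth=28
  lookup 185.185.128.3: bits 10111001101110011000 walk d0:H4→d1:-→d2:-→d3:-→d4:-→d5:-→d6:-→d7:-→d8:-→d9:-→d10:-→d11:H2→d12:-→d13:-→d14:-→d15:-→d16:-→d17:-→d18:-→d19:-→d20:H0 -> H0
  lookup 233.68.149.128: bits 1110100101000100100101011000 walk d0:H4→d1:-→d2:-→d3:-→d4:-→d5:-→d6:-→d7:-→d8:-→d9:-→d10:-→d11:-→d12:-→d13:-→d14:-→d15:-→d16:H4→d17:H4→d18:-→d19:-→d20:-→d21:-→d22:-→d23:-→d24:-→d25:-→d26:-→d27:-→d28:H3 -> H3
  lookup 233.68.0.3: bits 1110100101000100 walk d0:H4→d1:-→d2:-→d3:-→d4:-→d5:-→d6:-→d7:-→d8:-→d9:-→d10:-→d11:-→d12:-→d13:-→d14:-→d15:-→d16:H4 -> H4
  del 0.0.0.0/0 (clear depth 0)
  + 128.0.0.0/3 (H2) depth=3
  lookup 233.68.0.0: bits 1110100101000100 walk d0:-→d1:-→d2:-→d3:-→d4:-→d5:-→d6:-→d7:-→d8:-→d9:-→d10:-→d11:-→d12:-→d13:-→d14:-→d15:-→d16:H4 -> H4
  lookup 233.68.227.127: bits 11101001010001001 walk d0:-→d1:-→d2:-→d3:-→d4:-→d5:-→d6:-→d7:-→d8:-→d9:-→d10:-→d11:-→d12:-→d13:-→d14:-→d15:-→d16:H4→d17:H4 -> H4
  + 0.0.0.0/0 (H4) depth=0
  lookup 65.8.42.165: bits 01000001 walk d0:H4→d1:-→d2:-→d3:-→d4:-→d5:-→d6:-→d7:-→d8:H4 -> H4
  + 233.0.0.0/8 (H2) depth=8
  + 135.24.0.0/16 (H2) depth=16

== LOOKUPS ==
["no-route","H2","H2","H4","H0","H3","H4","H4","H4","H4"]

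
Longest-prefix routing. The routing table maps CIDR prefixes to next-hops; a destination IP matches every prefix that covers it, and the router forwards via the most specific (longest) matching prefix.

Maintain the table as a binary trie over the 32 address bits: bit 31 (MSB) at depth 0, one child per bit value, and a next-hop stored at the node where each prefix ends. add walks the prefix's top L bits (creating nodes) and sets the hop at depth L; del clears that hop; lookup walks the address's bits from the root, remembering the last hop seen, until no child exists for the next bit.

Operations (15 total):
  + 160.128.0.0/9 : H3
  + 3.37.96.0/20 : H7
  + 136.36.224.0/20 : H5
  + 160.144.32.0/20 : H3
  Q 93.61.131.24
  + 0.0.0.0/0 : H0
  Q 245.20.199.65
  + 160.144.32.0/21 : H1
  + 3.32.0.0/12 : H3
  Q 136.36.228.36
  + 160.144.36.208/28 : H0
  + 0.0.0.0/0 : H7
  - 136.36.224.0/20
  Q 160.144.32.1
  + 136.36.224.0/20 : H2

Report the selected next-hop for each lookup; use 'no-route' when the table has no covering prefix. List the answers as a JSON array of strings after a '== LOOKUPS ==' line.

Trace:
  + 160.128.0.0/9 (H3) depth=9
  + 3.37.96.0/20 (H7) depth=20
  + 136.36.224.0/20 (H5) depth=20
  + 160.144.32.0/20 (H3) depth=20
  ? 93.61.131.24  path d0:-→d1:-  best=no-route
  + 0.0.0.0/0 (H0) depth=0
  ? 245.20.199.65  path d0:H0→d1:-  best=H0
  + 160.144.32.0/21 (H1) depth=21
  + 3.32.0.0/12 (H3) depth=12
  ? 136.36.228.36  path d0:H0→d1:-→d2:-→d3:-→d4:-→d5:-→d6:-→d7:-→d8:-→d9:-→d10:-→d11:-→d12:-→d13:-→d14:-→d15:-→d16:-→d17:-→d18:-→d19:-→d20:H5  best=H5
  + 160.144.36.208/28 (H0) depth=28
  + 0.0.0.0/0 (H7) depth=0
  - 136.36.224.0/20 clear@20
  ? 160.144.32.1  path d0:H7→d1:-→d2:-→d3:-→d4:-→d5:-→d6:-→d7:-→d8:-→d9:H3→d10:-→d11:-→d12:-→d13:-→d14:-→d15:-→d16:-→d17:-→d18:-→d19:-→d20:H3→d21:H1  best=H1
  + 136.36.224.0/20 (H2) depth=20

== LOOKUPS ==
["no-route","H0","H5","H1"]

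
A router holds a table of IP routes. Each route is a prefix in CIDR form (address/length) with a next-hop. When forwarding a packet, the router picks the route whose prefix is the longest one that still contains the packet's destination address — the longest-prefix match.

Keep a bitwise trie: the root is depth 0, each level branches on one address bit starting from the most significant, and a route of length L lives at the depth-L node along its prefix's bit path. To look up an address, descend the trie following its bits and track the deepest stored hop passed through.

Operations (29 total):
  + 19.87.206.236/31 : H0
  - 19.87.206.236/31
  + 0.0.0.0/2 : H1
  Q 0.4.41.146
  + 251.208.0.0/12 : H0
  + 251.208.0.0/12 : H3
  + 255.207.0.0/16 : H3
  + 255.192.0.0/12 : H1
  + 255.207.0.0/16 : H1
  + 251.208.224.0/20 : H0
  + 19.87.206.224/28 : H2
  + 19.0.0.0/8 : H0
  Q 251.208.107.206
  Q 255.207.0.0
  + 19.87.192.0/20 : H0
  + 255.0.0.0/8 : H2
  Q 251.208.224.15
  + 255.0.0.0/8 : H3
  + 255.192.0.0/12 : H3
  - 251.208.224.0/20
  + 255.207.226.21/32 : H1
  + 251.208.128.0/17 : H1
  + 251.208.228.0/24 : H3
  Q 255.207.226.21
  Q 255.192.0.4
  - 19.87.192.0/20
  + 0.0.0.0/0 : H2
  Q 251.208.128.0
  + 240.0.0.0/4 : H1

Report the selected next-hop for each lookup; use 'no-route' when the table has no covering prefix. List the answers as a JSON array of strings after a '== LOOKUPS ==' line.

Process each operation:
  + 19.87.206.236/31 (H0) depth=31
  - 19.87.206.236/31 clear@31
  + 0.0.0.0/2 (H1) depth=2
  ? 0.4.41.146  path d0:-→d1:-→d2:H1→d3:-  best=H1
  + 251.208.0.0/12 (H0) depth=12
  + 251.208.0.0/12 (H3) depth=12
  + 255.207.0.0/16 (H3) depth=16
  + 255.192.0.0/12 (H1) depth=12
  + 255.207.0.0/16 (H1) depth=16
  + 251.208.224.0/20 (H0) depth=20
  + 19.87.206.224/28 (H2) depth=28
  + 19.0.0.0/8 (H0) depth=8
  ? 251.208.107.206  path d0:-→d1:-→d2:-→d3:-→d4:-→d5:-→d6:-→d7:-→d8:-→d9:-→d10:-→d11:-→d12:H3→d13:-→d14:-→d15:-→d16:-  best=H3
  ? 255.207.0.0  path d0:-→d1:-→d2:-→d3:-→d4:-→d5:-→d6:-→d7:-→d8:-→d9:-→d10:-→d11:-→d12:H1→d13:-→d14:-→d15:-→d16:H1  best=H1
  + 19.87.192.0/20 (H0) depth=20
  + 255.0.0.0/8 (H2) depth=8
  ? 251.208.224.15  path d0:-→d1:-→d2:-→d3:-→d4:-→d5:-→d6:-→d7:-→d8:-→d9:-→d10:-→d11:-→d12:H3→d13:-→d14:-→d15:-→d16:-→d17:-→d18:-→d19:-→d20:H0  best=H0
  + 255.0.0.0/8 (H3) depth=8
  + 255.192.0.0/12 (H3) depth=12
  - 251.208.224.0/20 clear@20
  + 255.207.226.21/32 (H1) depth=32
  + 251.208.128.0/17 (H1) depth=17
  + 251.208.228.0/24 (H3) depth=24
  ? 255.207.226.21  path d0:-→d1:-→d2:-→d3:-→d4:-→d5:-→d6:-→d7:-→d8:H3→d9:-→d10:-→d11:-→d12:H3→d13:-→d14:-→d15:-→d16:H1→d17:-→d18:-→d19:-→d20:-→d21:-→d22:-→d23:-→d24:-→d25:-→d26:-→d27:-→d28:-→d29:-→d30:-→d31:-→d32:H1  best=H1
  ? 255.192.0.4  path d0:-→d1:-→d2:-→d3:-→d4:-→d5:-→d6:-→d7:-→d8:H3→d9:-→d10:-→d11:-→d12:H3  best=H3
  - 19.87.192.0/20 clear@20
  + 0.0.0.0/0 (H2) depth=0
  ? 251.208.128.0  path d0:H2→d1:-→d2:-→d3:-→d4:-→d5:-→d6:-→d7:-→d8:-→d9:-→d10:-→d11:-→d12:H3→d13:-→d14:-→d15:-→d16:-→d17:H1  best=H1
  + 240.0.0.0/4 (H1) depth=4

== LOOKUPS ==
["H1","H3","H1","H0","H1","H3","H1"]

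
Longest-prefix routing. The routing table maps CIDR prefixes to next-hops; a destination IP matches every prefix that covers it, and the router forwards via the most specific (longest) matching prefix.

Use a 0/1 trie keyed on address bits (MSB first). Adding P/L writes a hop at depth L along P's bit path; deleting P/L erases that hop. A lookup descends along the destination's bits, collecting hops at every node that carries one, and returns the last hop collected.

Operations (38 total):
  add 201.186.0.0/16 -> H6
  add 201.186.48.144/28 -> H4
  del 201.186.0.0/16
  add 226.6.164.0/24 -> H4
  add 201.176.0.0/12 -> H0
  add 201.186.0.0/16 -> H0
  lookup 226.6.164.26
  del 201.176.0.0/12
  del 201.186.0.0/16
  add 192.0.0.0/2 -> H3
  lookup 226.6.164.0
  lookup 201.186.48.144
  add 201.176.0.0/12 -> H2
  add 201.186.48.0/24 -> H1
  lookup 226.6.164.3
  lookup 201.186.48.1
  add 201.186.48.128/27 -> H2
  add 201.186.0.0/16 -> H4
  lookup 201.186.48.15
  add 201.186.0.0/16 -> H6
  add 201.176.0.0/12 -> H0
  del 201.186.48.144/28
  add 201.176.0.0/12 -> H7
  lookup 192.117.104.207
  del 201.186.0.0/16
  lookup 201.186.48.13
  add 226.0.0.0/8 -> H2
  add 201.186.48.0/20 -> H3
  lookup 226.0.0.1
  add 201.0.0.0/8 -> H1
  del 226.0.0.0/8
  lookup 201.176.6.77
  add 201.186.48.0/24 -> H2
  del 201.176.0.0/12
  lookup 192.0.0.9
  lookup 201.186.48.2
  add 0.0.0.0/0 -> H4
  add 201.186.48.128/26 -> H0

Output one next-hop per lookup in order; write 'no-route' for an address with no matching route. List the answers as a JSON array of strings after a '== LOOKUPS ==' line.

Apply in order:
  add 201.186.0.0/16 -> H6 at depth 16
  add 201.186.48.144/28 -> H4 at depth 28
  - 201.186.0.0/16 clear@16
  add 226.6.164.0/24 -> H4 at depth 24
  add 201.176.0.0/12 -> H0 at depth 12
  add 201.186.0.0/16 -> H0 at depth 16
  ? 226.6.164.26  path d0:-→d1:-→d2:-→d3:-→d4:-→d5:-→d6:-→d7:-→d8:-→d9:-→d10:-→d11:-→d12:-→d13:-→d14:-→d15:-→d16:-→d17:-→d18:-→d19:-→d20:-→d21:-→d22:-→d23:-→d24:H4  best=H4
  - 201.176.0.0/12 clear@12
  - 201.186.0.0/16 clear@16
  add 192.0.0.0/2 -> H3 at depth 2
  ? 226.6.164.0  path d0:-→d1:-→d2:H3→d3:-→d4:-→d5:-→d6:-→d7:-→d8:-→d9:-→d10:-→d11:-→d12:-→d13:-→d14:-→d15:-→d16:-→d17:-→d18:-→d19:-→d20:-→d21:-→d22:-→d23:-→d24:H4  best=H4
  ? 201.186.48.144  path d0:-→d1:-→d2:H3→d3:-→d4:-→d5:-→d6:-→d7:-→d8:-→d9:-→d10:-→d11:-→d12:-→d13:-→d14:-→d15:-→d16:-→d17:-→d18:-→d19:-→d20:-→d21:-→d22:-→d23:-→d24:-→d25:-→d26:-→d27:-→d28:H4  best=H4
  add 201.176.0.0/12 -> H2 at depth 12
  add 201.186.48.0/24 -> H1 at depth 24
  ? 226.6.164.3  path d0:-→d1:-→d2:H3→d3:-→d4:-→d5:-→d6:-→d7:-→d8:-→d9:-→d10:-→d11:-→d12:-→d13:-→d14:-→d15:-→d16:-→d17:-→d18:-→d19:-→d20:-→d21:-→d22:-→d23:-→d24:H4  best=H4
  ? 201.186.48.1  path d0:-→d1:-→d2:H3→d3:-→d4:-→d5:-→d6:-→d7:-→d8:-→d9:-→d10:-→d11:-→d12:H2→d13:-→d14:-→d15:-→d16:-→d17:-→d18:-→d19:-→d20:-→d21:-→d22:-→d23:-→d24:H1  best=H1
  add 201.186.48.128/27 -> H2 at depth 27
  add 201.186.0.0/16 -> H4 at depth 16
  ? 201.186.48.15  path d0:-→d1:-→d2:H3→d3:-→d4:-→d5:-→d6:-→d7:-→d8:-→d9:-→d10:-→d11:-→d12:H2→d13:-→d14:-→d15:-→d16:H4→d17:-→d18:-→d19:-→d20:-→d21:-→d22:-→d23:-→d24:H1  best=H1
  add 201.186.0.0/16 -> H6 at depth 16
  add 201.176.0.0/12 -> H0 at depth 12
  - 201.186.48.144/28 clear@28
  add 201.176.0.0/12 -> H7 at depth 12
  ? 192.117.104.207  path d0:-→d1:-→d2:H3→d3:-→d4:-  best=H3
  - 201.186.0.0/16 clear@16
  ? 201.186.48.13  path d0:-→d1:-→d2:H3→d3:-→d4:-→d5:-→d6:-→d7:-→d8:-→d9:-→d10:-→d11:-→d12:H7→d13:-→d14:-→d15:-→d16:-→d17:-→d18:-→d19:-→d20:-→d21:-→d22:-→d23:-→d24:H1  best=H1
  add 226.0.0.0/8 -> H2 at depth 8
  add 201.186.48.0/20 -> H3 at depth 20
  ? 226.0.0.1  path d0:-→d1:-→d2:H3→d3:-→d4:-→d5:-→d6:-→d7:-→d8:H2→d9:-→d10:-→d11:-→d12:-→d13:-  best=H2
  add 201.0.0.0/8 -> H1 at depth 8
  - 226.0.0.0/8 clear@8
  ? 201.176.6.77  path d0:-→d1:-→d2:H3→d3:-→d4:-→d5:-→d6:-→d7:-→d8:H1→d9:-→d10:-→d11:-→d12:H7  best=H7
  add 201.186.48.0/24 -> H2 at depth 24
  - 201.176.0.0/12 clear@12
  ? 192.0.0.9  path d0:-→d1:-→d2:H3→d3:-→d4:-  best=H3
  ? 201.186.48.2  path d0:-→d1:-→d2:H3→d3:-→d4:-→d5:-→d6:-→d7:-→d8:H1→d9:-→d10:-→d11:-→d12:-→d13:-→d14:-→d15:-→d16:-→d17:-→d18:-→d19:-→d20:H3→d21:-→d22:-→d23:-→d24:H2  best=H2
  add 0.0.0.0/0 -> H4 at depth 0
  add 201.186.48.128/26 -> H0 at depth 26

== LOOKUPS ==
["H4","H4","H4","H4","H1","H1","H3","H1","H2","H7","H3","H2"]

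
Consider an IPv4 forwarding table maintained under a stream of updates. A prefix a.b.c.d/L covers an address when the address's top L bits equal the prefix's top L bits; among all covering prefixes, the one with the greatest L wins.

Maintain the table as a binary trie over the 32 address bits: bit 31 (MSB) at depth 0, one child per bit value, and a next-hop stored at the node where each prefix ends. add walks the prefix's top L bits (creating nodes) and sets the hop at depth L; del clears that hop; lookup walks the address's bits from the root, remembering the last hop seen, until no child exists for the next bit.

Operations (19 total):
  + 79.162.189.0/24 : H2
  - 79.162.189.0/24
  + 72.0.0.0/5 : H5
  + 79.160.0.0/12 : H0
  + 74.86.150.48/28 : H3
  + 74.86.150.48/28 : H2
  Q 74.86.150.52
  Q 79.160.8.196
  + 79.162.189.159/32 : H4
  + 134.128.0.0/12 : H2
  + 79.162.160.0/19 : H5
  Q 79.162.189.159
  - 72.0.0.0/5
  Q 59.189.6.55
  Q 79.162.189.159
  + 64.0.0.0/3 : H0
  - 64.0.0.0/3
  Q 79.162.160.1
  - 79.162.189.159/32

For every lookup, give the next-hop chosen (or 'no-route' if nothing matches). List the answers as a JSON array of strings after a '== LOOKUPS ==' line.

Apply in order:
  add 79.162.189.0/24 -> H2 at depth 24
  - 79.162.189.0/24 clear@24
  add 72.0.0.0/5 -> H5 at depth 5
  add 79.160.0.0/12 -> H0 at depth 12
  add 74.86.150.48/28 -> H3 at depth 28
  add 74.86.150.48/28 -> H2 at depth 28
  lookup 74.86.150.52: bits 0100101001010110100101100011 walk d0:-→d1:-→d2:-→d3:-→d4:-→d5:H5→d6:-→d7:-→d8:-→d9:-→d10:-→d11:-→d12:-→d13:-→d14:-→d15:-→d16:-→d17:-→d18:-→d19:-→d20:-→d21:-→d22:-→d23:-→d24:-→d25:-→d26:-→d27:-→d28:H2 -> H2
  lookup 79.160.8.196: bits 01001111101000 walk d0:-→d1:-→d2:-→d3:-→d4:-→d5:H5→d6:-→d7:-→d8:-→d9:-→d10:-→d11:-→d12:H0→d13:-→d14:- -> H0
  add 79.162.189.159/32 -> H4 at depth 32
  add 134.128.0.0/12 -> H2 at depth 12
  add 79.162.160.0/19 -> H5 at depth 19
  lookup 79.162.189.159: bits 01001111101000101011110110011111 walk d0:-→d1:-→d2:-→d3:-→d4:-→d5:H5→d6:-→d7:-→d8:-→d9:-→d10:-→d11:-→d12:H0→d13:-→d14:-→d15:-→d16:-→d17:-→d18:-→d19:H5→d20:-→d21:-→d22:-→d23:-→d24:-→d25:-→d26:-→d27:-→d28:-→d29:-→d30:-→d31:-→d32:H4 -> H4
  - 72.0.0.0/5 clear@5
  lookup 59.189.6.55: bits 0 walk d0:-→d1:- -> no-route
  lookup 79.162.189.159: bits 01001111101000101011110110011111 walk d0:-→d1:-→d2:-→d3:-→d4:-→d5:-→d6:-→d7:-→d8:-→d9:-→d10:-→d11:-→d12:H0→d13:-→d14:-→d15:-→d16:-→d17:-→d18:-→d19:H5→d20:-→d21:-→d22:-→d23:-→d24:-→d25:-→d26:-→d27:-→d28:-→d29:-→d30:-→d31:-→d32:H4 -> H4
  add 64.0.0.0/3 -> H0 at depth 3
  - 64.0.0.0/3 clear@3
  lookup 79.162.160.1: bits 0100111110100010101 walk d0:-→d1:-→d2:-→d3:-→d4:-→d5:-→d6:-→d7:-→d8:-→d9:-→d10:-→d11:-→d12:H0→d13:-→d14:-→d15:-→d16:-→d17:-→d18:-→d19:H5 -> H5
  - 79.162.189.159/32 clear@32

== LOOKUPS ==
["H2","H0","H4","no-route","H4","H5"]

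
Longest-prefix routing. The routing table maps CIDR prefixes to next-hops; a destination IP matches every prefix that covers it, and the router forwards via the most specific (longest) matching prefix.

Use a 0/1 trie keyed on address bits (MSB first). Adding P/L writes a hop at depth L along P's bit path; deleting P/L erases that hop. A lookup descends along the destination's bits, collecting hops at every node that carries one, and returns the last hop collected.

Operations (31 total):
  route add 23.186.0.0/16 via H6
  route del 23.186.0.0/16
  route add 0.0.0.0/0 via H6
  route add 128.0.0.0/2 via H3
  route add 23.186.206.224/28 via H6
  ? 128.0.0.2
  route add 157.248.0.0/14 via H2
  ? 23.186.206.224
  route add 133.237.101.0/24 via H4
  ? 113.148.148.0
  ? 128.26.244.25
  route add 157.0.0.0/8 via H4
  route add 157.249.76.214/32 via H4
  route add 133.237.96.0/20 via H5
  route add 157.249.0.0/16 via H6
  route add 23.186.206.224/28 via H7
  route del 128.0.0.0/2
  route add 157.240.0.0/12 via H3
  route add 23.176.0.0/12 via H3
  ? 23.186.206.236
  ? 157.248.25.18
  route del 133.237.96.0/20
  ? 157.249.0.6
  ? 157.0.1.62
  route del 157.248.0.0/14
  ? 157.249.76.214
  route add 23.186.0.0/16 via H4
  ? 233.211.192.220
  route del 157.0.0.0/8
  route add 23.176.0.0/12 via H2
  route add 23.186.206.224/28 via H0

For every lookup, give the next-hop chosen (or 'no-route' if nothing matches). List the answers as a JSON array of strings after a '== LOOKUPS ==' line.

Apply in order:
  + 23.186.0.0/16 (H6) depth=16
  - 23.186.0.0/16 clear@16
  + 0.0.0.0/0 (H6) depth=0
  + 128.0.0.0/2 (H3) depth=2
  + 23.186.206.224/28 (H6) depth=28
  Q 128.0.0.2: descend 10 ; hops seen [H6,H3] ; pick H3
  + 157.248.0.0/14 (H2) depth=14
  Q 23.186.206.224: descend 0001011110111010110011101110 ; hops seen [H6,H6] ; pick H6
  + 133.237.101.0/24 (H4) depth=24
  Q 113.148.148.0: descend 0 ; hops seen [H6] ; pick H6
  Q 128.26.244.25: descend 10000 ; hops seen [H6,H3] ; pick H3
  + 157.0.0.0/8 (H4) depth=8
  + 157.249.76.214/32 (H4) depth=32
  + 133.237.96.0/20 (H5) depth=20
  + 157.249.0.0/16 (H6) depth=16
  + 23.186.206.224/28 (H7) depth=28
  - 128.0.0.0/2 clear@2
  + 157.240.0.0/12 (H3) depth=12
  + 23.176.0.0/12 (H3) depth=12
  Q 23.186.206.236: descend 0001011110111010110011101110 ; hops seen [H6,H3,H7] ; pick H7
  Q 157.248.25.18: descend 100111011111100 ; hops seen [H6,H4,H3,H2] ; pick H2
  - 133.237.96.0/20 clear@20
  Q 157.249.0.6: descend 10011101111110010 ; hops seen [H6,H4,H3,H2,H6] ; pick H6
  Q 157.0.1.62: descend 10011101 ; hops seen [H6,H4] ; pick H4
  - 157.248.0.0/14 clear@14
  Q 157.249.76.214: descend 10011101111110010100110011010110 ; hops seen [H6,H4,H3,H6,H4] ; pick H4
  + 23.186.0.0/16 (H4) depth=16
  Q 233.211.192.220: descend 1 ; hops seen [H6] ; pick H6
  - 157.0.0.0/8 clear@8
  + 23.176.0.0/12 (H2) depth=12
  + 23.186.206.224/28 (H0) depth=28

== LOOKUPS ==
["H3","H6","H6","H3","H7","H2","H6","H4","H4","H6"]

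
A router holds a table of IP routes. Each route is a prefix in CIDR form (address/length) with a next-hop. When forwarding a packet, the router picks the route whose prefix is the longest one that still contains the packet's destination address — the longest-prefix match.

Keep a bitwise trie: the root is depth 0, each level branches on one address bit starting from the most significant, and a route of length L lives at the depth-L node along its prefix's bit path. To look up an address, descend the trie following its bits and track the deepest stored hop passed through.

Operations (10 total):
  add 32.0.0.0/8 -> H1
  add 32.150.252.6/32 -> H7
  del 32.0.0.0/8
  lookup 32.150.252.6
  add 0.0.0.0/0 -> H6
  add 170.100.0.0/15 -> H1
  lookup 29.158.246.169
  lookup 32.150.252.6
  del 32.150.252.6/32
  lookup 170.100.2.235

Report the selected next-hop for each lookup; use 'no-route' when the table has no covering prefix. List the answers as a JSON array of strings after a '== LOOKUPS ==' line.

Trace:
  add 32.0.0.0/8 -> H1 at depth 8
  add 32.150.252.6/32 -> H7 at depth 32
  - 32.0.0.0/8 clear@8
  lookup 32.150.252.6: bits 00100000100101101111110000000110 walk d0:-→d1:-→d2:-→d3:-→d4:-→d5:-→d6:-→d7:-→d8:-→d9:-→d10:-→d11:-→d12:-→d13:-→d14:-→d15:-→d16:-→d17:-→d18:-→d19:-→d20:-→d21:-→d22:-→d23:-→d24:-→d25:-→d26:-→d27:-→d28:-→d29:-→d30:-→d31:-→d32:H7 -> H7
  add 0.0.0.0/0 -> H6 at depth 0
  add 170.100.0.0/15 -> H1 at depth 15
  lookup 29.158.246.169: bits 00 walk d0:H6→d1:-→d2:- -> H6
  lookup 32.150.252.6: bits 00100000100101101111110000000110 walk d0:H6→d1:-→d2:-→d3:-→d4:-→d5:-→d6:-→d7:-→d8:-→d9:-→d10:-→d11:-→d12:-→d13:-→d14:-→d15:-→d16:-→d17:-→d18:-→d19:-→d20:-→d21:-→d22:-→d23:-→d24:-→d25:-→d26:-→d27:-→d28:-→d29:-→d30:-→d31:-→d32:H7 -> H7
  - 32.150.252.6/32 clear@32
  lookup 170.100.2.235: bits 101010100110010 walk d0:H6→d1:-→d2:-→d3:-→d4:-→d5:-→d6:-→d7:-→d8:-→d9:-→d10:-→d11:-→d12:-→d13:-→d14:-→d15:H1 -> H1

== LOOKUPS ==
["H7","H6","H7","H1"]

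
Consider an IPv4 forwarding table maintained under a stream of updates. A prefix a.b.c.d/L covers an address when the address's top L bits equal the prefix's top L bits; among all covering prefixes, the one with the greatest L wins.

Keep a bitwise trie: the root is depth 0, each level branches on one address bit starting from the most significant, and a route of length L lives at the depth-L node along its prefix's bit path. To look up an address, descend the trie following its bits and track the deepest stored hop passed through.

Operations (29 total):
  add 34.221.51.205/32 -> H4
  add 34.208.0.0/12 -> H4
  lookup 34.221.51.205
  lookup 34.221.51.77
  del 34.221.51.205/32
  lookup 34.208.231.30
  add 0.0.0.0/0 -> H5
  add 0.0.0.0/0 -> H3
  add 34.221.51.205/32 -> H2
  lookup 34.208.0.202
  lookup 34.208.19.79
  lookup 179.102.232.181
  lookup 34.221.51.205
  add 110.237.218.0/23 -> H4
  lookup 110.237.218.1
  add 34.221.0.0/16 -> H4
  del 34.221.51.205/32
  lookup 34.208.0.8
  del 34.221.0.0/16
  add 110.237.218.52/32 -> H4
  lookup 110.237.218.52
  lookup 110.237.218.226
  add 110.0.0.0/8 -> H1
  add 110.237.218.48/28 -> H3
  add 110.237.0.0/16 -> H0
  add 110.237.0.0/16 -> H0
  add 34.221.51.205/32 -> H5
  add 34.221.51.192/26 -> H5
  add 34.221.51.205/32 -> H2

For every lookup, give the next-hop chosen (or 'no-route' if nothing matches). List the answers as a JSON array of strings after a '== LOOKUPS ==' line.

Process each operation:
  + 34.221.51.205/32 (H4) depth=32
  + 34.208.0.0/12 (H4) depth=12
  lookup 34.221.51.205: bits 00100010110111010011001111001101 walk d0:-→d1:-→d2:-→d3:-→d4:-→d5:-→d6:-→d7:-→d8:-→d9:-→d10:-→d11:-→d12:H4→d13:-→d14:-→d15:-→d16:-→d17:-→d18:-→d19:-→d20:-→d21:-→d22:-→d23:-→d24:-→d25:-→d26:-→d27:-→d28:-→d29:-→d30:-→d31:-→d32:H4 -> H4
  lookup 34.221.51.77: bits 001000101101110100110011 walk d0:-→d1:-→d2:-→d3:-→d4:-→d5:-→d6:-→d7:-→d8:-→d9:-→d10:-→d11:-→d12:H4→d13:-→d14:-→d15:-→d16:-→d17:-→d18:-→d19:-→d20:-→d21:-→d22:-→d23:-→d24:- -> H4
  - 34.221.51.205/32 clear@32
  lookup 34.208.231.30: bits 001000101101 walk d0:-→d1:-→d2:-→d3:-→d4:-→d5:-→d6:-→d7:-→d8:-→d9:-→d10:-→d11:-→d12:H4 -> H4
  + 0.0.0.0/0 (H5) depth=0
  + 0.0.0.0/0 (H3) depth=0
  + 34.221.51.205/32 (H2) depth=32
  lookup 34.208.0.202: bits 001000101101 walk d0:H3→d1:-→d2:-→d3:-→d4:-→d5:-→d6:-→d7:-→d8:-→d9:-→d10:-→d11:-→d12:H4 -> H4
  lookup 34.208.19.79: bits 001000101101 walk d0:H3→d1:-→d2:-→d3:-→d4:-→d5:-→d6:-→d7:-→d8:-→d9:-→d10:-→d11:-→d12:H4 -> H4
  lookup 179.102.232.181: bits ε walk d0:H3 -> H3
  lookup 34.221.51.205: bits 00100010110111010011001111001101 walk d0:H3→d1:-→d2:-→d3:-→d4:-→d5:-→d6:-→d7:-→d8:-→d9:-→d10:-→d11:-→d12:H4→d13:-→d14:-→d15:-→d16:-→d17:-→d18:-→d19:-→d20:-→d21:-→d22:-→d23:-→d24:-→d25:-→d26:-→d27:-→d28:-→d29:-→d30:-→d31:-→d32:H2 -> H2
  + 110.237.218.0/23 (H4) depth=23
  lookup 110.237.218.1: bits 01101110111011011101101 walk d0:H3→d1:-→d2:-→d3:-→d4:-→d5:-→d6:-→d7:-→d8:-→d9:-→d10:-→d11:-→d12:-→d13:-→d14:-→d15:-→d16:-→d17:-→d18:-→d19:-→d20:-→d21:-→d22:-→d23:H4 -> H4
  + 34.221.0.0/16 (H4) depth=16
  - 34.221.51.205/32 clear@32
  lookup 34.208.0.8: bits 001000101101 walk d0:H3→d1:-→d2:-→d3:-→d4:-→d5:-→d6:-→d7:-→d8:-→d9:-→d10:-→d11:-→d12:H4 -> H4
  - 34.221.0.0/16 clear@16
  + 110.237.218.52/32 (H4) depth=32
  lookup 110.237.218.52: bits 01101110111011011101101000110100 walk d0:H3→d1:-→d2:-→d3:-→d4:-→d5:-→d6:-→d7:-→d8:-→d9:-→d10:-→d11:-→d12:-→d13:-→d14:-→d15:-→d16:-→d17:-→d18:-→d19:-→d20:-→d21:-→d22:-→d23:H4→d24:-→d25:-→d26:-→d27:-→d28:-→d29:-→d30:-→d31:-→d32:H4 -> H4
  lookup 110.237.218.226: bits 011011101110110111011010 walk d0:H3→d1:-→d2:-→d3:-→d4:-→d5:-→d6:-→d7:-→d8:-→d9:-→d10:-→d11:-→d12:-→d13:-→d14:-→d15:-→d16:-→d17:-→d18:-→d19:-→d20:-→d21:-→d22:-→d23:H4→d24:- -> H4
  + 110.0.0.0/8 (H1) depth=8
  + 110.237.218.48/28 (H3) depth=28
  + 110.237.0.0/16 (H0) depth=16
  + 110.237.0.0/16 (H0) depth=16
  + 34.221.51.205/32 (H5) depth=32
  + 34.221.51.192/26 (H5) depth=26
  + 34.221.51.205/32 (H2) depth=32

== LOOKUPS ==
["H4","H4","H4","H4","H4","H3","H2","H4","H4","H4","H4"]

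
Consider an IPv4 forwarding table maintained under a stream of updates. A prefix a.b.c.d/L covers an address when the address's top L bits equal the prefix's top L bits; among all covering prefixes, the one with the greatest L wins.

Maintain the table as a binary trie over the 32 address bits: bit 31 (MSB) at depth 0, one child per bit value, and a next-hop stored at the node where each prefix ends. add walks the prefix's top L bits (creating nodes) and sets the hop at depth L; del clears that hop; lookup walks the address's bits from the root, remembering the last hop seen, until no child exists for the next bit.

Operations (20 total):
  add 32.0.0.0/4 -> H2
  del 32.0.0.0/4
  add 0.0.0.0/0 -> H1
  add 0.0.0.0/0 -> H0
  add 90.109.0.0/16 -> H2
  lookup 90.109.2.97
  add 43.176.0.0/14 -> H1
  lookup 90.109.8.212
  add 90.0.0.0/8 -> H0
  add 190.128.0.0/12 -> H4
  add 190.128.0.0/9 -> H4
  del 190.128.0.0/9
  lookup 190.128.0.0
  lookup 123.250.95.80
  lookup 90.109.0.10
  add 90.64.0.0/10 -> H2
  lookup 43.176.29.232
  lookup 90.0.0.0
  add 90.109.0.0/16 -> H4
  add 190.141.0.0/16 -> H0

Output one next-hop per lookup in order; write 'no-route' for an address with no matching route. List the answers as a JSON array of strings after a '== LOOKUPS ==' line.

Trace:
  + 32.0.0.0/4 (H2) depth=4
  - 32.0.0.0/4 clear@4
  + 0.0.0.0/0 (H1) depth=0
  + 0.0.0.0/0 (H0) depth=0
  + 90.109.0.0/16 (H2) depth=16
  lookup 90.109.2.97: bits 0101101001101101 walk d0:H0→d1:-→d2:-→d3:-→d4:-→d5:-→d6:-→d7:-→d8:-→d9:-→d10:-→d11:-→d12:-→d13:-→d14:-→d15:-→d16:H2 -> H2
  + 43.176.0.0/14 (H1) depth=14
  lookup 90.109.8.212: bits 0101101001101101 walk d0:H0→d1:-→d2:-→d3:-→d4:-→d5:-→d6:-→d7:-→d8:-→d9:-→d10:-→d11:-→d12:-→d13:-→d14:-→d15:-→d16:H2 -> H2
  + 90.0.0.0/8 (H0) depth=8
  + 190.128.0.0/12 (H4) depth=12
  + 190.128.0.0/9 (H4) depth=9
  - 190.128.0.0/9 clear@9
  lookup 190.128.0.0: bits 101111101000 walk d0:H0→d1:-→d2:-→d3:-→d4:-→d5:-→d6:-→d7:-→d8:-→d9:-→d10:-→d11:-→d12:H4 -> H4
  lookup 123.250.95.80: bits 01 walk d0:H0→d1:-→d2:- -> H0
  lookup 90.109.0.10: bits 0101101001101101 walk d0:H0→d1:-→d2:-→d3:-→d4:-→d5:-→d6:-→d7:-→d8:H0→d9:-→d10:-→d11:-→d12:-→d13:-→d14:-→d15:-→d16:H2 -> H2
  + 90.64.0.0/10 (H2) depth=10
  lookup 43.176.29.232: bits 00101011101100 walk d0:H0→d1:-→d2:-→d3:-→d4:-→d5:-→d6:-→d7:-→d8:-→d9:-→d10:-→d11:-→d12:-→d13:-→d14:H1 -> H1
  lookup 90.0.0.0: bits 010110100 walk d0:H0→d1:-→d2:-→d3:-→d4:-→d5:-→d6:-→d7:-→d8:H0→d9:- -> H0
  + 90.109.0.0/16 (H4) depth=16
  + 190.141.0.0/16 (H0) depth=16

== LOOKUPS ==
["H2","H2","H4","H0","H2","H1","H0"]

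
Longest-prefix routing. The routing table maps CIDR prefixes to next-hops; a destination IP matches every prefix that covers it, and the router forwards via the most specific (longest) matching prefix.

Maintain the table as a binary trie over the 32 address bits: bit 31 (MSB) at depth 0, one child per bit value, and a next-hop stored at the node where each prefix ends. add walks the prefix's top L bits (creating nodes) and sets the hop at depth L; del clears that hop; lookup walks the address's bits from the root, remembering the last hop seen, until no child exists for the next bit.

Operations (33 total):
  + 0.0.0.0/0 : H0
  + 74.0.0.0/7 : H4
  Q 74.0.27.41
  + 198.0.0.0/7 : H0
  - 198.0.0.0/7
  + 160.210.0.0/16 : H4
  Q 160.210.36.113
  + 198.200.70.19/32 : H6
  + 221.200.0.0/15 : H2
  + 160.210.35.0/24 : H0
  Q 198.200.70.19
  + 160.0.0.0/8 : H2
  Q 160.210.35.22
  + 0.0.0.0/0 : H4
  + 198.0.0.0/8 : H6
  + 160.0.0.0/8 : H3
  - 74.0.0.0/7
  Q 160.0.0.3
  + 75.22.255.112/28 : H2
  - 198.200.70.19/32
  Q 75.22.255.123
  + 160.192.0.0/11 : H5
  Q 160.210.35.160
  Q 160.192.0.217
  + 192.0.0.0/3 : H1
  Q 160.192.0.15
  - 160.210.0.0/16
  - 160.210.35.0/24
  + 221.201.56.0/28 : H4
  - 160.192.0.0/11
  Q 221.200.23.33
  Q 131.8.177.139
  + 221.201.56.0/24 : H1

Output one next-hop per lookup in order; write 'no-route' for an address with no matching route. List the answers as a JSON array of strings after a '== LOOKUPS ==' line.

Apply in order:
  add 0.0.0.0/0 -> H0 at depth 0
  add 74.0.0.0/7 -> H4 at depth 7
  lookup 74.0.27.41: bits 0100101 walk d0:H0→d1:-→d2:-→d3:-→d4:-→d5:-→d6:-→d7:H4 -> H4
  add 198.0.0.0/7 -> H0 at depth 7
  del 198.0.0.0/7 (clear depth 7)
  add 160.210.0.0/16 -> H4 at depth 16
  lookup 160.210.36.113: bits 1010000011010010 walk d0:H0→d1:-→d2:-→d3:-→d4:-→d5:-→d6:-→d7:-→d8:-→d9:-→d10:-→d11:-→d12:-→d13:-→d14:-→d15:-→d16:H4 -> H4
  add 198.200.70.19/32 -> H6 at depth 32
  add 221.200.0.0/15 -> H2 at depth 15
  add 160.210.35.0/24 -> H0 at depth 24
  lookup 198.200.70.19: bits 11000110110010000100011000010011 walk d0:H0→d1:-→d2:-→d3:-→d4:-→d5:-→d6:-→d7:-→d8:-→d9:-→d10:-→d11:-→d12:-→d13:-→d14:-→d15:-→d16:-→d17:-→d18:-→d19:-→d20:-→d21:-→d22:-→d23:-→d24:-→d25:-→d26:-→d27:-→d28:-→d29:-→d30:-→d31:-→d32:H6 -> H6
  add 160.0.0.0/8 -> H2 at depth 8
  lookup 160.210.35.22: bits 101000001101001000100011 walk d0:H0→d1:-→d2:-→d3:-→d4:-→d5:-→d6:-→d7:-→d8:H2→d9:-→d10:-→d11:-→d12:-→d13:-→d14:-→d15:-→d16:H4→d17:-→d18:-→d19:-→d20:-→d21:-→d22:-→d23:-→d24:H0 -> H0
  add 0.0.0.0/0 -> H4 at depth 0
  add 198.0.0.0/8 -> H6 at depth 8
  add 160.0.0.0/8 -> H3 at depth 8
  del 74.0.0.0/7 (clear depth 7)
  lookup 160.0.0.3: bits 10100000 walk d0:H4→d1:-→d2:-→d3:-→d4:-→d5:-→d6:-→d7:-→d8:H3 -> H3
  add 75.22.255.112/28 -> H2 at depth 28
  del 198.200.70.19/32 (clear depth 32)
  lookup 75.22.255.123: bits 0100101100010110111111110111 walk d0:H4→d1:-→d2:-→d3:-→d4:-→d5:-→d6:-→d7:-→d8:-→d9:-→d10:-→d11:-→d12:-→d13:-→d14:-→d15:-→d16:-→d17:-→d18:-→d19:-→d20:-→d21:-→d22:-→d23:-→d24:-→d25:-→d26:-→d27:-→d28:H2 -> H2
  add 160.192.0.0/11 -> H5 at depth 11
  lookup 160.210.35.160: bits 101000001101001000100011 walk d0:H4→d1:-→d2:-→d3:-→d4:-→d5:-→d6:-→d7:-→d8:H3→d9:-→d10:-→d11:H5→d12:-→d13:-→d14:-→d15:-→d16:H4→d17:-→d18:-→d19:-→d20:-→d21:-→d22:-→d23:-→d24:H0 -> H0
  lookup 160.192.0.217: bits 10100000110 walk d0:H4→d1:-→d2:-→d3:-→d4:-→d5:-→d6:-→d7:-→d8:H3→d9:-→d10:-→d11:H5 -> H5
  add 192.0.0.0/3 -> H1 at depth 3
  lookup 160.192.0.15: bits 10100000110 walk d0:H4→d1:-→d2:-→d3:-→d4:-→d5:-→d6:-→d7:-→d8:H3→d9:-→d10:-→d11:H5 -> H5
  del 160.210.0.0/16 (clear depth 16)
  del 160.210.35.0/24 (clear depth 24)
  add 221.201.56.0/28 -> H4 at depth 28
  del 160.192.0.0/11 (clear depth 11)
  lookup 221.200.23.33: bits 110111011100100 walk d0:H4→d1:-→d2:-→d3:H1→d4:-→d5:-→d6:-→d7:-→d8:-→d9:-→d10:-→d11:-→d12:-→d13:-→d14:-→d15:H2 -> H2
  lookup 131.8.177.139: bits 10 walk d0:H4→d1:-→d2:- -> H4
  add 221.201.56.0/24 -> H1 at depth 24

== LOOKUPS ==
["H4","H4","H6","H0","H3","H2","H0","H5","H5","H2","H4"]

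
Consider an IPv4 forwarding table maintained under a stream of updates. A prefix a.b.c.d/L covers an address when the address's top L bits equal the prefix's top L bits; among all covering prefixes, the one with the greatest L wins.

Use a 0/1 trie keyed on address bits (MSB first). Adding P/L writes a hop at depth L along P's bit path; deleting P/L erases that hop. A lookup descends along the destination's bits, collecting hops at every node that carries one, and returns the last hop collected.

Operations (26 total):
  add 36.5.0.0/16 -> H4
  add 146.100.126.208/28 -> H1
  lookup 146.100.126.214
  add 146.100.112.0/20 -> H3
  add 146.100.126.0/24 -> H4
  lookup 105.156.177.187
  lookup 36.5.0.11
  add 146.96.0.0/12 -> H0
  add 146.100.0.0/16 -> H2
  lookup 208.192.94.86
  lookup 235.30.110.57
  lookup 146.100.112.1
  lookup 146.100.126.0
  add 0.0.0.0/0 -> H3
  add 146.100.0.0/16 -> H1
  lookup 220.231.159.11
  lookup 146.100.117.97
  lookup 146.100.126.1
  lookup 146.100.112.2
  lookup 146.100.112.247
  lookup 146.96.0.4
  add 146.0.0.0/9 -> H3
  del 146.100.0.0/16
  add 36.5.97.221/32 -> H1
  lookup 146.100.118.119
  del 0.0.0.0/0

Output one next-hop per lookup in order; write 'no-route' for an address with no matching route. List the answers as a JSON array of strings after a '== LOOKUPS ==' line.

Trace:
  + 36.5.0.0/16 (H4) depth=16
  + 146.100.126.208/28 (H1) depth=28
  Q 146.100.126.214: descend 1001001001100100011111101101 ; hops seen [H1] ; pick H1
  + 146.100.112.0/20 (H3) depth=20
  + 146.100.126.0/24 (H4) depth=24
  Q 105.156.177.187: descend 0 ; hops seen [∅] ; pick no-route
  Q 36.5.0.11: descend 0010010000000101 ; hops seen [H4] ; pick H4
  + 146.96.0.0/12 (H0) depth=12
  + 146.100.0.0/16 (H2) depth=16
  Q 208.192.94.86: descend 1 ; hops seen [∅] ; pick no-route
  Q 235.30.110.57: descend 1 ; hops seen [∅] ; pick no-route
  Q 146.100.112.1: descend 10010010011001000111 ; hops seen [H0,H2,H3] ; pick H3
  Q 146.100.126.0: descend 100100100110010001111110 ; hops seen [H0,H2,H3,H4] ; pick H4
  + 0.0.0.0/0 (H3) depth=0
  + 146.100.0.0/16 (H1) depth=16
  Q 220.231.159.11: descend 1 ; hops seen [H3] ; pick H3
  Q 146.100.117.97: descend 10010010011001000111 ; hops seen [H3,H0,H1,H3] ; pick H3
  Q 146.100.126.1: descend 100100100110010001111110 ; hops seen [H3,H0,H1,H3,H4] ; pick H4
  Q 146.100.112.2: descend 10010010011001000111 ; hops seen [H3,H0,H1,H3] ; pick H3
  Q 146.100.112.247: descend 10010010011001000111 ; hops seen [H3,H0,H1,H3] ; pick H3
  Q 146.96.0.4: descend 1001001001100 ; hops seen [H3,H0] ; pick H0
  + 146.0.0.0/9 (H3) depth=9
  - 146.100.0.0/16 clear@16
  + 36.5.97.221/32 (H1) depth=32
  Q 146.100.118.119: descend 10010010011001000111 ; hops seen [H3,H3,H0,H3] ; pick H3
  - 0.0.0.0/0 clear@0

== LOOKUPS ==
["H1","no-route","H4","no-route","no-route","H3","H4","H3","H3","H4","H3","H3","H0","H3"]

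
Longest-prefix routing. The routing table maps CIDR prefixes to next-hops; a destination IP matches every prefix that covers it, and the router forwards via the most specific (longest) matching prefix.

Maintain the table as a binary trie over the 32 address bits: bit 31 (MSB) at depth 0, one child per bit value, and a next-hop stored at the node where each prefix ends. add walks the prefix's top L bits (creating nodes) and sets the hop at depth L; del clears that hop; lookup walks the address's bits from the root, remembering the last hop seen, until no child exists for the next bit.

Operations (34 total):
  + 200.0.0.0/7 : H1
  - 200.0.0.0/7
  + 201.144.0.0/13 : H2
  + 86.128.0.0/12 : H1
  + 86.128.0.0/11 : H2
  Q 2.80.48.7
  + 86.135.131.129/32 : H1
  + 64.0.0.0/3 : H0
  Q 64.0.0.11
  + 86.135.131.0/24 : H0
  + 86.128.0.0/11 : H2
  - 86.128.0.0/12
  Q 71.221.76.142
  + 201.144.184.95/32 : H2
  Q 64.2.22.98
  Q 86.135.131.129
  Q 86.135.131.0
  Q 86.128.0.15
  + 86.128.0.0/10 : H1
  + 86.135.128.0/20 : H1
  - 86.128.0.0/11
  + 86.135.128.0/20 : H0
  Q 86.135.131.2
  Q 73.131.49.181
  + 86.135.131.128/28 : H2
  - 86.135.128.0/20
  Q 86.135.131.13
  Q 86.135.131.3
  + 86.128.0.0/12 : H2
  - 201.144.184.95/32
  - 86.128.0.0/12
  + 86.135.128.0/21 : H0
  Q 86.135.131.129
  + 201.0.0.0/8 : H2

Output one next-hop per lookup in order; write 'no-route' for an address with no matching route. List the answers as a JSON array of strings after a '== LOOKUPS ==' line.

Process each operation:
  + 200.0.0.0/7 (H1) depth=7
  - 200.0.0.0/7 clear@7
  + 201.144.0.0/13 (H2) depth=13
  + 86.128.0.0/12 (H1) depth=12
  + 86.128.0.0/11 (H2) depth=11
  ? 2.80.48.7  path d0:-→d1:-  best=no-route
  + 86.135.131.129/32 (H1) depth=32
  + 64.0.0.0/3 (H0) depth=3
  ? 64.0.0.11  path d0:-→d1:-→d2:-→d3:H0  best=H0
  + 86.135.131.0/24 (H0) depth=24
  + 86.128.0.0/11 (H2) depth=11
  - 86.128.0.0/12 clear@12
  ? 71.221.76.142  path d0:-→d1:-→d2:-→d3:H0  best=H0
  + 201.144.184.95/32 (H2) depth=32
  ? 64.2.22.98  path d0:-→d1:-→d2:-→d3:H0  best=H0
  ? 86.135.131.129  path d0:-→d1:-→d2:-→d3:H0→d4:-→d5:-→d6:-→d7:-→d8:-→d9:-→d10:-→d11:H2→d12:-→d13:-→d14:-→d15:-→d16:-→d17:-→d18:-→d19:-→d20:-→d21:-→d22:-→d23:-→d24:H0→d25:-→d26:-→d27:-→d28:-→d29:-→d30:-→d31:-→d32:H1  best=H1
  ? 86.135.131.0  path d0:-→d1:-→d2:-→d3:H0→d4:-→d5:-→d6:-→d7:-→d8:-→d9:-→d10:-→d11:H2→d12:-→d13:-→d14:-→d15:-→d16:-→d17:-→d18:-→d19:-→d20:-→d21:-→d22:-→d23:-→d24:H0  best=H0
  ? 86.128.0.15  path d0:-→d1:-→d2:-→d3:H0→d4:-→d5:-→d6:-→d7:-→d8:-→d9:-→d10:-→d11:H2→d12:-→d13:-  best=H2
  + 86.128.0.0/10 (H1) depth=10
  + 86.135.128.0/20 (H1) depth=20
  - 86.128.0.0/11 clear@11
  + 86.135.128.0/20 (H0) depth=20
  ? 86.135.131.2  path d0:-→d1:-→d2:-→d3:H0→d4:-→d5:-→d6:-→d7:-→d8:-→d9:-→d10:H1→d11:-→d12:-→d13:-→d14:-→d15:-→d16:-→d17:-→d18:-→d19:-→d20:H0→d21:-→d22:-→d23:-→d24:H0  best=H0
  ? 73.131.49.181  path d0:-→d1:-→d2:-→d3:H0  best=H0
  + 86.135.131.128/28 (H2) depth=28
  - 86.135.128.0/20 clear@20
  ? 86.135.131.13  path d0:-→d1:-→d2:-→d3:H0→d4:-→d5:-→d6:-→d7:-→d8:-→d9:-→d10:H1→d11:-→d12:-→d13:-→d14:-→d15:-→d16:-→d17:-→d18:-→d19:-→d20:-→d21:-→d22:-→d23:-→d24:H0  best=H0
  ? 86.135.131.3  path d0:-→d1:-→d2:-→d3:H0→d4:-→d5:-→d6:-→d7:-→d8:-→d9:-→d10:H1→d11:-→d12:-→d13:-→d14:-→d15:-→d16:-→d17:-→d18:-→d19:-→d20:-→d21:-→d22:-→d23:-→d24:H0  best=H0
  + 86.128.0.0/12 (H2) depth=12
  - 201.144.184.95/32 clear@32
  - 86.128.0.0/12 clear@12
  + 86.135.128.0/21 (H0) depth=21
  ? 86.135.131.129  path d0:-→d1:-→d2:-→d3:H0→d4:-→d5:-→d6:-→d7:-→d8:-→d9:-→d10:H1→d11:-→d12:-→d13:-→d14:-→d15:-→d16:-→d17:-→d18:-→d19:-→d20:-→d21:H0→d22:-→d23:-→d24:H0→d25:-→d26:-→d27:-→d28:H2→d29:-→d30:-→d31:-→d32:H1  best=H1
  + 201.0.0.0/8 (H2) depth=8

== LOOKUPS ==
["no-route","H0","H0","H0","H1","H0","H2","H0","H0","H0","H0","H1"]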